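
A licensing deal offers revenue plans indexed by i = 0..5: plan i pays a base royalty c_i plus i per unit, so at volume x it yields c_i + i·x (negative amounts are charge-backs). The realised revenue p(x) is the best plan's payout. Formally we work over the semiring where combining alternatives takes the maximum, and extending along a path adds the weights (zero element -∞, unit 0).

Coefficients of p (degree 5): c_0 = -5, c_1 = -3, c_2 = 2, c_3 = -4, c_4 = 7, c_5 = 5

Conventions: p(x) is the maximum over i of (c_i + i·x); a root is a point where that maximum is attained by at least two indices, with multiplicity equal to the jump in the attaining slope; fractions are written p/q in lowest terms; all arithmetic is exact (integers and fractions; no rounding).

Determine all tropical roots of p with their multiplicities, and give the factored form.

hull edge (i=0, c=-5) to (i=2, c=2): slope 7/2, span 2
hull edge (i=2, c=2) to (i=4, c=7): slope 5/2, span 2
hull edge (i=4, c=7) to (i=5, c=5): slope -2, span 1
Factored form: p(x) = 5 ⊗ (x ⊕ (-7/2)) ⊗ (x ⊕ (-7/2)) ⊗ (x ⊕ (-5/2)) ⊗ (x ⊕ (-5/2)) ⊗ (x ⊕ 2)
Answer: roots = -7/2 (mult 2), -5/2 (mult 2), 2 (mult 1)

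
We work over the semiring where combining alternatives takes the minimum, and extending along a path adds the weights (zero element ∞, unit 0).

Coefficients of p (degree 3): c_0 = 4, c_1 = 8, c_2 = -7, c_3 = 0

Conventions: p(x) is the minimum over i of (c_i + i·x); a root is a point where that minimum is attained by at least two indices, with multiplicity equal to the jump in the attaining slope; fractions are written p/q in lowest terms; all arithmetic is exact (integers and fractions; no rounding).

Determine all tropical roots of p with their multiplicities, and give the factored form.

hull edge (i=0, c=4) to (i=2, c=-7): slope -11/2, span 2
hull edge (i=2, c=-7) to (i=3, c=0): slope 7, span 1
Factored form: p(x) = 0 ⊗ (x ⊕ (-7)) ⊗ (x ⊕ 11/2) ⊗ (x ⊕ 11/2)
Answer: roots = -7 (mult 1), 11/2 (mult 2)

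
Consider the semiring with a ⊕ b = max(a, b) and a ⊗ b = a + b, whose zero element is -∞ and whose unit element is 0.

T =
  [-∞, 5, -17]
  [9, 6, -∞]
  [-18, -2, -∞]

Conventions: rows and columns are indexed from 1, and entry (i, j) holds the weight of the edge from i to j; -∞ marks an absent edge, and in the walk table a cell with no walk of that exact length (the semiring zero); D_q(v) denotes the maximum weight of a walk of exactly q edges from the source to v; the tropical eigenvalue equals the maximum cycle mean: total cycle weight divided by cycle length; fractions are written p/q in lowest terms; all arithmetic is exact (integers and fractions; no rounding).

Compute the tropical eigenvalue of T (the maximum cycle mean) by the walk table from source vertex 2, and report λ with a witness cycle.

q=0: [-∞, 0, -∞]
q=1: [9, 6, -∞]
q=2: [15, 14, -8]
q=3: [23, 20, -2]
Optimal cycle mean attained by: cycle 1->2->1, total 5 + 9, length 2.
Answer: λ = 7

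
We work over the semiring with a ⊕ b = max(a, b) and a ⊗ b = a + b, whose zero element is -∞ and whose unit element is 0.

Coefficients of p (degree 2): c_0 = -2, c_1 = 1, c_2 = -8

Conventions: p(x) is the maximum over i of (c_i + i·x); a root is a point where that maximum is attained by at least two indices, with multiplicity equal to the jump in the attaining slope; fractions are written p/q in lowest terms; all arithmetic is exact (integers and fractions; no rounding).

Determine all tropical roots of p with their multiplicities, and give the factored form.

hull edge (i=0, c=-2) to (i=1, c=1): slope 3, span 1
hull edge (i=1, c=1) to (i=2, c=-8): slope -9, span 1
Factored form: p(x) = -8 ⊗ (x ⊕ (-3)) ⊗ (x ⊕ 9)
Answer: roots = -3 (mult 1), 9 (mult 1)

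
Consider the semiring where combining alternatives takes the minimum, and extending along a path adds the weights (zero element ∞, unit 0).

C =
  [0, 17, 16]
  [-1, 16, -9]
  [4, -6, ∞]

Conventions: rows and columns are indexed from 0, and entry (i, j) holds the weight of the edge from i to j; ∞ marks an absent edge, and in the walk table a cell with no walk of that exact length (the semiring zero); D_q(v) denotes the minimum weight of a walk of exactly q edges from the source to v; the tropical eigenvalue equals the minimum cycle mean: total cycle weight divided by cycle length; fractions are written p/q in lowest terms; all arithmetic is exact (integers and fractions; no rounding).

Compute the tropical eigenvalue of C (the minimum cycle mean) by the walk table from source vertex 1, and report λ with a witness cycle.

q=0: [∞, 0, ∞]
q=1: [-1, 16, -9]
q=2: [-5, -15, 7]
q=3: [-16, 1, -24]
Optimal cycle mean attained by: cycle 1->2->1, total (-9) + (-6), length 2.
Answer: λ = -15/2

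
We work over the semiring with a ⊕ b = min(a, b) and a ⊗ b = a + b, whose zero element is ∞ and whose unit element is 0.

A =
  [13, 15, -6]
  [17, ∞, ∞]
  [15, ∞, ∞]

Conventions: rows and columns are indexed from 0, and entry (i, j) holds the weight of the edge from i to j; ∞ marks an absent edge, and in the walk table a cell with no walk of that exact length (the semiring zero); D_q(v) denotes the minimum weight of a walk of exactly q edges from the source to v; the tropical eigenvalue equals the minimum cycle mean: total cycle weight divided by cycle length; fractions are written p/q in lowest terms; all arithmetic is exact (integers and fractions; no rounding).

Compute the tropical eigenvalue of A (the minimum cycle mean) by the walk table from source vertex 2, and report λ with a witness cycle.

q=0: [∞, ∞, 0]
q=1: [15, ∞, ∞]
q=2: [28, 30, 9]
q=3: [24, 43, 22]
Optimal cycle mean attained by: cycle 0->2->0, total (-6) + 15, length 2.
Answer: λ = 9/2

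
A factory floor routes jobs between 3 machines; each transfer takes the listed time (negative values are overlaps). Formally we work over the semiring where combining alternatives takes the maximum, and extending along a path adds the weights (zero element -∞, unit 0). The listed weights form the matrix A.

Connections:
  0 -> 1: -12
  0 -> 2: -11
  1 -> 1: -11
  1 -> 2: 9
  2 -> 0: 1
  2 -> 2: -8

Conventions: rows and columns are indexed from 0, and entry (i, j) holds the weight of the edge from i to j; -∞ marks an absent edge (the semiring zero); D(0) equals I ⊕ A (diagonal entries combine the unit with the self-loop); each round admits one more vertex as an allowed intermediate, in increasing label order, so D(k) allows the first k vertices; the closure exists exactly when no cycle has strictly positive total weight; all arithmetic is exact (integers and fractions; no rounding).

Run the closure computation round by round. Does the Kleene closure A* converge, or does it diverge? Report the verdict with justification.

D(0):
  [0, -12, -11]
  [-∞, 0, 9]
  [1, -∞, 0]
D(1):
  [0, -12, -11]
  [-∞, 0, 9]
  [1, -11, 0]
D(2):
  [0, -12, -3]
  [-∞, 0, 9]
  [1, -11, 0]
D(3):
  [0, -12, -3]
  [10, 0, 9]
  [1, -11, 0]
Key observation: every diagonal entry stays at the unit through all rounds, so no improving cycle exists.
Answer: CONVERGES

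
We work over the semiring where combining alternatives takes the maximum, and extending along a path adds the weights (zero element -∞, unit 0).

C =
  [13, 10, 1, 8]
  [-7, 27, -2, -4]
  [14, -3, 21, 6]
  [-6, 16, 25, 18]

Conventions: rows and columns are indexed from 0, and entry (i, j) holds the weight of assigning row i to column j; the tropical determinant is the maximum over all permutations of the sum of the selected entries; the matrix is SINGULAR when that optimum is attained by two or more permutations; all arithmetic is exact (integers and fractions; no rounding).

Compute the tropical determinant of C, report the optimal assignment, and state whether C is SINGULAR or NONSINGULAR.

σ = (0, 1, 2, 3): 13 + 27 + 21 + 18 = 79
σ = (0, 1, 3, 2): 13 + 27 + 6 + 25 = 71
σ = (0, 2, 1, 3): 13 + (-2) + (-3) + 18 = 26
σ = (0, 2, 3, 1): 13 + (-2) + 6 + 16 = 33
σ = (0, 3, 1, 2): 13 + (-4) + (-3) + 25 = 31
σ = (0, 3, 2, 1): 13 + (-4) + 21 + 16 = 46
σ = (1, 0, 2, 3): 10 + (-7) + 21 + 18 = 42
σ = (1, 0, 3, 2): 10 + (-7) + 6 + 25 = 34
σ = (1, 2, 0, 3): 10 + (-2) + 14 + 18 = 40
σ = (1, 2, 3, 0): 10 + (-2) + 6 + (-6) = 8
σ = (1, 3, 0, 2): 10 + (-4) + 14 + 25 = 45
σ = (1, 3, 2, 0): 10 + (-4) + 21 + (-6) = 21
σ = (2, 0, 1, 3): 1 + (-7) + (-3) + 18 = 9
σ = (2, 0, 3, 1): 1 + (-7) + 6 + 16 = 16
σ = (2, 1, 0, 3): 1 + 27 + 14 + 18 = 60
σ = (2, 1, 3, 0): 1 + 27 + 6 + (-6) = 28
σ = (2, 3, 0, 1): 1 + (-4) + 14 + 16 = 27
σ = (2, 3, 1, 0): 1 + (-4) + (-3) + (-6) = -12
σ = (3, 0, 1, 2): 8 + (-7) + (-3) + 25 = 23
σ = (3, 0, 2, 1): 8 + (-7) + 21 + 16 = 38
σ = (3, 1, 0, 2): 8 + 27 + 14 + 25 = 74
σ = (3, 1, 2, 0): 8 + 27 + 21 + (-6) = 50
σ = (3, 2, 0, 1): 8 + (-2) + 14 + 16 = 36
σ = (3, 2, 1, 0): 8 + (-2) + (-3) + (-6) = -3
Optimal value attained by: σ = (0, 1, 2, 3).
Answer: det⊕(C) = 79; verdict: NONSINGULAR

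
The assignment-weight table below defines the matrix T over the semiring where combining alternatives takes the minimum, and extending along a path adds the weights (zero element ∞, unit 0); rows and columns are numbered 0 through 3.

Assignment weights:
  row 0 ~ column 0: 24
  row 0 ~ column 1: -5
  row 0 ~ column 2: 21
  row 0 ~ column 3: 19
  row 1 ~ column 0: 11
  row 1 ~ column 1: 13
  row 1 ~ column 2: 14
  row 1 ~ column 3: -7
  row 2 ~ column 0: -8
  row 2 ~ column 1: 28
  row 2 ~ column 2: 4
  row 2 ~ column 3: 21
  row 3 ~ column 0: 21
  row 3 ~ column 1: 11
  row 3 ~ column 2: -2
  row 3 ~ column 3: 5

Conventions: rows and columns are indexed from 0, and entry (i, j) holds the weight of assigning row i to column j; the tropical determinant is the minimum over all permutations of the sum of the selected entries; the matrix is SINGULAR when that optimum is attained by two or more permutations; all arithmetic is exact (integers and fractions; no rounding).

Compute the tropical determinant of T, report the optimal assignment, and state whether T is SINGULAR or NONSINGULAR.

σ = (0, 1, 2, 3): 24 + 13 + 4 + 5 = 46
σ = (0, 1, 3, 2): 24 + 13 + 21 + (-2) = 56
σ = (0, 2, 1, 3): 24 + 14 + 28 + 5 = 71
σ = (0, 2, 3, 1): 24 + 14 + 21 + 11 = 70
σ = (0, 3, 1, 2): 24 + (-7) + 28 + (-2) = 43
σ = (0, 3, 2, 1): 24 + (-7) + 4 + 11 = 32
σ = (1, 0, 2, 3): (-5) + 11 + 4 + 5 = 15
σ = (1, 0, 3, 2): (-5) + 11 + 21 + (-2) = 25
σ = (1, 2, 0, 3): (-5) + 14 + (-8) + 5 = 6
σ = (1, 2, 3, 0): (-5) + 14 + 21 + 21 = 51
σ = (1, 3, 0, 2): (-5) + (-7) + (-8) + (-2) = -22
σ = (1, 3, 2, 0): (-5) + (-7) + 4 + 21 = 13
σ = (2, 0, 1, 3): 21 + 11 + 28 + 5 = 65
σ = (2, 0, 3, 1): 21 + 11 + 21 + 11 = 64
σ = (2, 1, 0, 3): 21 + 13 + (-8) + 5 = 31
σ = (2, 1, 3, 0): 21 + 13 + 21 + 21 = 76
σ = (2, 3, 0, 1): 21 + (-7) + (-8) + 11 = 17
σ = (2, 3, 1, 0): 21 + (-7) + 28 + 21 = 63
σ = (3, 0, 1, 2): 19 + 11 + 28 + (-2) = 56
σ = (3, 0, 2, 1): 19 + 11 + 4 + 11 = 45
σ = (3, 1, 0, 2): 19 + 13 + (-8) + (-2) = 22
σ = (3, 1, 2, 0): 19 + 13 + 4 + 21 = 57
σ = (3, 2, 0, 1): 19 + 14 + (-8) + 11 = 36
σ = (3, 2, 1, 0): 19 + 14 + 28 + 21 = 82
Optimal value attained by: σ = (1, 3, 0, 2).
Answer: det⊕(T) = -22; verdict: NONSINGULAR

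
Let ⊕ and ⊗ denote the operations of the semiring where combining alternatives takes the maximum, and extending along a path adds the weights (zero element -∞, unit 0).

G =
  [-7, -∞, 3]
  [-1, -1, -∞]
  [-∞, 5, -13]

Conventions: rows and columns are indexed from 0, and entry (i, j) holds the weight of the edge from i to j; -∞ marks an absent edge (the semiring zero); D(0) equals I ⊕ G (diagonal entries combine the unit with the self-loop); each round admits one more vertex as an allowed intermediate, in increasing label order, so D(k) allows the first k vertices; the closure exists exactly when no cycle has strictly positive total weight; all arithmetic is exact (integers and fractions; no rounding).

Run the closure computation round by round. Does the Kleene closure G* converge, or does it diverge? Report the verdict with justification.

D(0):
  [0, -∞, 3]
  [-1, 0, -∞]
  [-∞, 5, 0]
D(1):
  [0, -∞, 3]
  [-1, 0, 2]
  [-∞, 5, 0]
Detection: at round 2, diagonal entry (2, 2) turns strictly positive.
Key observation: the cycle 2->1->0->2 has total weight 5 + (-1) + 3, which is strictly positive.
Answer: DIVERGES — positive cycle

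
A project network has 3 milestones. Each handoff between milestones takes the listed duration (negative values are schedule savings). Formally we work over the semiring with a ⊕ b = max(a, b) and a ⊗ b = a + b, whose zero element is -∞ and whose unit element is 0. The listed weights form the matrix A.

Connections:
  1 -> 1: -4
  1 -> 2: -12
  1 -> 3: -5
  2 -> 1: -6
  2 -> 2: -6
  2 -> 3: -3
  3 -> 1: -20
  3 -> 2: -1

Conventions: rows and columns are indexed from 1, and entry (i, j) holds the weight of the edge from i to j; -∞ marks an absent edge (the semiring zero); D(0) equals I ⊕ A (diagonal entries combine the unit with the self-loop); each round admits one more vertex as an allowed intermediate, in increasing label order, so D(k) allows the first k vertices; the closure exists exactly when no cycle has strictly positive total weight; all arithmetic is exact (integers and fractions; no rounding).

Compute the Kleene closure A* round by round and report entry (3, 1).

D(0):
  [0, -12, -5]
  [-6, 0, -3]
  [-20, -1, 0]
D(1):
  [0, -12, -5]
  [-6, 0, -3]
  [-20, -1, 0]
D(2):
  [0, -12, -5]
  [-6, 0, -3]
  [-7, -1, 0]
D(3):
  [0, -6, -5]
  [-6, 0, -3]
  [-7, -1, 0]
Answer: A*[3][1] = -7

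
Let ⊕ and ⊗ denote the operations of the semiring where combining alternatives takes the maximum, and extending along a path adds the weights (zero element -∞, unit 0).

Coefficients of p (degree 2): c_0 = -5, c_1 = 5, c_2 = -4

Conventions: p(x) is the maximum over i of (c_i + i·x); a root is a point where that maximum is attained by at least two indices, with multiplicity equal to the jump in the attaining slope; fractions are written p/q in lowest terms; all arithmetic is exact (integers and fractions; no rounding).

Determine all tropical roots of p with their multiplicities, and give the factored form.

hull edge (i=0, c=-5) to (i=1, c=5): slope 10, span 1
hull edge (i=1, c=5) to (i=2, c=-4): slope -9, span 1
Factored form: p(x) = -4 ⊗ (x ⊕ (-10)) ⊗ (x ⊕ 9)
Answer: roots = -10 (mult 1), 9 (mult 1)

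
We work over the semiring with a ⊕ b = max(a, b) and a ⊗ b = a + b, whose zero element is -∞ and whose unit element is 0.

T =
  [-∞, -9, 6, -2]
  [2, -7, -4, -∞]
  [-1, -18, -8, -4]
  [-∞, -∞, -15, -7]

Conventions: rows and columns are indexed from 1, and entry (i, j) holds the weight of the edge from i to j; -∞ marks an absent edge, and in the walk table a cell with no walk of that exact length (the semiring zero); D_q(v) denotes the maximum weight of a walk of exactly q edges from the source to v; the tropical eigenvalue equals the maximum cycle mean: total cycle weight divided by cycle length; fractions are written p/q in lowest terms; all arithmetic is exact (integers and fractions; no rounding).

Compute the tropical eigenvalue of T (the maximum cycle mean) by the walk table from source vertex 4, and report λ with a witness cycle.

q=0: [-∞, -∞, -∞, 0]
q=1: [-∞, -∞, -15, -7]
q=2: [-16, -33, -22, -14]
q=3: [-23, -25, -10, -18]
q=4: [-11, -28, -17, -14]
Optimal cycle mean attained by: cycle 1->3->1, total 6 + (-1), length 2.
Answer: λ = 5/2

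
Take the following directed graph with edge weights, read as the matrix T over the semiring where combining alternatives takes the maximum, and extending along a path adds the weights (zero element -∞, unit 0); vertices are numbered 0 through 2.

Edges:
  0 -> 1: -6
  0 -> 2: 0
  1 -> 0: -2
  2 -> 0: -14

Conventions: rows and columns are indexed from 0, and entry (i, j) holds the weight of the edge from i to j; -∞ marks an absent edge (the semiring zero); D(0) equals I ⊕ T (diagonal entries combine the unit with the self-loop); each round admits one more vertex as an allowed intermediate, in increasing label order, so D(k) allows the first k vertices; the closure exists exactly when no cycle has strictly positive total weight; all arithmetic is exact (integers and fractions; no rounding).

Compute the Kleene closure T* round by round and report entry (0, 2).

D(0):
  [0, -6, 0]
  [-2, 0, -∞]
  [-14, -∞, 0]
D(1):
  [0, -6, 0]
  [-2, 0, -2]
  [-14, -20, 0]
D(2):
  [0, -6, 0]
  [-2, 0, -2]
  [-14, -20, 0]
D(3):
  [0, -6, 0]
  [-2, 0, -2]
  [-14, -20, 0]
Answer: T*[0][2] = 0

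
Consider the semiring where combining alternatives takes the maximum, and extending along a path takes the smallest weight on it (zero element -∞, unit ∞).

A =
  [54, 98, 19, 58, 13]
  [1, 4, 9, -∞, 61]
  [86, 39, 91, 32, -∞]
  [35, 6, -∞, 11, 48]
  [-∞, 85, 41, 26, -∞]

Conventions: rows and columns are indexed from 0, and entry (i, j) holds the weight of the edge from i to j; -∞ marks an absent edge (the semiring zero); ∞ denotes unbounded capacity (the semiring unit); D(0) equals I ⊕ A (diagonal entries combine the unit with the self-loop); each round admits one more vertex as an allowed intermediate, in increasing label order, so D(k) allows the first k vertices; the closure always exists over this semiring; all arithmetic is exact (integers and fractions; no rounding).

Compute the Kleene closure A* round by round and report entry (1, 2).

D(0):
  [∞, 98, 19, 58, 13]
  [1, ∞, 9, -∞, 61]
  [86, 39, ∞, 32, -∞]
  [35, 6, -∞, ∞, 48]
  [-∞, 85, 41, 26, ∞]
D(1):
  [∞, 98, 19, 58, 13]
  [1, ∞, 9, 1, 61]
  [86, 86, ∞, 58, 13]
  [35, 35, 19, ∞, 48]
  [-∞, 85, 41, 26, ∞]
D(2):
  [∞, 98, 19, 58, 61]
  [1, ∞, 9, 1, 61]
  [86, 86, ∞, 58, 61]
  [35, 35, 19, ∞, 48]
  [1, 85, 41, 26, ∞]
D(3):
  [∞, 98, 19, 58, 61]
  [9, ∞, 9, 9, 61]
  [86, 86, ∞, 58, 61]
  [35, 35, 19, ∞, 48]
  [41, 85, 41, 41, ∞]
D(4):
  [∞, 98, 19, 58, 61]
  [9, ∞, 9, 9, 61]
  [86, 86, ∞, 58, 61]
  [35, 35, 19, ∞, 48]
  [41, 85, 41, 41, ∞]
D(5):
  [∞, 98, 41, 58, 61]
  [41, ∞, 41, 41, 61]
  [86, 86, ∞, 58, 61]
  [41, 48, 41, ∞, 48]
  [41, 85, 41, 41, ∞]
Answer: A*[1][2] = 41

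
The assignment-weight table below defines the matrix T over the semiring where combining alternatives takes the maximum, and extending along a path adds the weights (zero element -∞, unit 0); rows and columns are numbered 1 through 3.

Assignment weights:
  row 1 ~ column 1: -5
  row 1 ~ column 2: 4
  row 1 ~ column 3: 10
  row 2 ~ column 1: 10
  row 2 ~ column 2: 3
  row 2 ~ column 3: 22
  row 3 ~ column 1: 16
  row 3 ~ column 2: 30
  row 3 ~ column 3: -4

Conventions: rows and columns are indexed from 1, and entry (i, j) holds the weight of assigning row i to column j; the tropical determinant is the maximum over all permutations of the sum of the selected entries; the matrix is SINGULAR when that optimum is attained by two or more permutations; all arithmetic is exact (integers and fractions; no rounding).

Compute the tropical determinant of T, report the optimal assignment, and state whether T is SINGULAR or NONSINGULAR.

σ = (1, 2, 3): (-5) + 3 + (-4) = -6
σ = (1, 3, 2): (-5) + 22 + 30 = 47
σ = (2, 1, 3): 4 + 10 + (-4) = 10
σ = (2, 3, 1): 4 + 22 + 16 = 42
σ = (3, 1, 2): 10 + 10 + 30 = 50
σ = (3, 2, 1): 10 + 3 + 16 = 29
Optimal value attained by: σ = (3, 1, 2).
Answer: det⊕(T) = 50; verdict: NONSINGULAR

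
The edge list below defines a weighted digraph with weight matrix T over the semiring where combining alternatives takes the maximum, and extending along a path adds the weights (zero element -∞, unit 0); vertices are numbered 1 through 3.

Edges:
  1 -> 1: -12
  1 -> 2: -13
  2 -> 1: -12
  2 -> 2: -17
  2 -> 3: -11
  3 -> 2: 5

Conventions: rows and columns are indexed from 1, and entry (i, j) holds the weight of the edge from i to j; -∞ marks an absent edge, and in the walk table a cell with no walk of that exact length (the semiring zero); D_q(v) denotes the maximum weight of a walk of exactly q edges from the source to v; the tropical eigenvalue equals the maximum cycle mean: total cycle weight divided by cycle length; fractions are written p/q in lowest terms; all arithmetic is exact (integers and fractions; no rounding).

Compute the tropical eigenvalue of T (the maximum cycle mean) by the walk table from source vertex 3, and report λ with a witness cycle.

q=0: [-∞, -∞, 0]
q=1: [-∞, 5, -∞]
q=2: [-7, -12, -6]
q=3: [-19, -1, -23]
Optimal cycle mean attained by: cycle 2->3->2, total (-11) + 5, length 2.
Answer: λ = -3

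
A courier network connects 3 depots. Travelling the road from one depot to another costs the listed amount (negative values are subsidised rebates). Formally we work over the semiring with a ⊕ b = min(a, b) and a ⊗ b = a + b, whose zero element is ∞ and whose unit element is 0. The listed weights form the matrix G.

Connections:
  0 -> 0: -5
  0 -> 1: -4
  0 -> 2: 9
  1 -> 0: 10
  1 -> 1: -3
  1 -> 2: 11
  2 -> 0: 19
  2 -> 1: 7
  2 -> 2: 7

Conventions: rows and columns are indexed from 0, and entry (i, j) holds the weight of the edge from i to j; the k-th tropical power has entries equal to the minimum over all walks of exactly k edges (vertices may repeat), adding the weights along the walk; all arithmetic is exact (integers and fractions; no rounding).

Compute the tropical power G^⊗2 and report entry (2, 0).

G^⊗2:
  [-10, -9, 4]
  [5, -6, 8]
  [14, 4, 14]
Key observation: the optimum is the walk 2->0->0, with weight 19 + (-5) = 14.
Optimal value attained by: walk 2->0->0.
Answer: (G^⊗2)[2][0] = 14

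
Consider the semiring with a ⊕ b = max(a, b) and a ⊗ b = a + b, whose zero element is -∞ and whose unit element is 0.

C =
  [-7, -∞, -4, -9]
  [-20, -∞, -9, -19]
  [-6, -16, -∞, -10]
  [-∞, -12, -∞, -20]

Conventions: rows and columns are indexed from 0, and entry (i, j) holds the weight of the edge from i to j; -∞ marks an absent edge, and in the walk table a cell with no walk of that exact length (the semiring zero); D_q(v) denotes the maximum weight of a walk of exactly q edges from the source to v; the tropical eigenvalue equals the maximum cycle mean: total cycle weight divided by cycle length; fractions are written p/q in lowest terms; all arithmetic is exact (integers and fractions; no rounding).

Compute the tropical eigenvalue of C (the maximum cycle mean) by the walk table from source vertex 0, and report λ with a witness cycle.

q=0: [0, -∞, -∞, -∞]
q=1: [-7, -∞, -4, -9]
q=2: [-10, -20, -11, -14]
q=3: [-17, -26, -14, -19]
q=4: [-20, -30, -21, -24]
Optimal cycle mean attained by: cycle 0->2->0, total (-4) + (-6), length 2.
Answer: λ = -5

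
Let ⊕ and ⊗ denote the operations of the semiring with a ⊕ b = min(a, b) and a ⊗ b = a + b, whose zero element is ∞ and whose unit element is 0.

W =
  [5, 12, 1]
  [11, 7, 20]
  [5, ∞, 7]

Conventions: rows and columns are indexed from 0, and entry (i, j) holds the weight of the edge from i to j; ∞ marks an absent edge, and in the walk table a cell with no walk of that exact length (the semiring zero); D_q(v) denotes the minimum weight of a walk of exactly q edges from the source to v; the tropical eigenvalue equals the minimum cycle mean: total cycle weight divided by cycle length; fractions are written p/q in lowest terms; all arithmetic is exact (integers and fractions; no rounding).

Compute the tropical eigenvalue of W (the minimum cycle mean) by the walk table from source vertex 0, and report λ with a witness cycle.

q=0: [0, ∞, ∞]
q=1: [5, 12, 1]
q=2: [6, 17, 6]
q=3: [11, 18, 7]
Optimal cycle mean attained by: cycle 0->2->0, total 1 + 5, length 2.
Answer: λ = 3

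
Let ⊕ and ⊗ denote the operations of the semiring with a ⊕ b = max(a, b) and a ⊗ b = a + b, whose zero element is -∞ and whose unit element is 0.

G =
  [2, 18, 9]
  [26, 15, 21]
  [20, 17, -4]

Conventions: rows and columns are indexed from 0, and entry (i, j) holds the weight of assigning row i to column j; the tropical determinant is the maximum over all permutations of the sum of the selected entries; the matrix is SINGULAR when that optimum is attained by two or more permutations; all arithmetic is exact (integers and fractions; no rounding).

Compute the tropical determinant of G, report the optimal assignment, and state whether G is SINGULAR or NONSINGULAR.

σ = (0, 1, 2): 2 + 15 + (-4) = 13
σ = (0, 2, 1): 2 + 21 + 17 = 40
σ = (1, 0, 2): 18 + 26 + (-4) = 40
σ = (1, 2, 0): 18 + 21 + 20 = 59
σ = (2, 0, 1): 9 + 26 + 17 = 52
σ = (2, 1, 0): 9 + 15 + 20 = 44
Optimal value attained by: σ = (1, 2, 0).
Answer: det⊕(G) = 59; verdict: NONSINGULAR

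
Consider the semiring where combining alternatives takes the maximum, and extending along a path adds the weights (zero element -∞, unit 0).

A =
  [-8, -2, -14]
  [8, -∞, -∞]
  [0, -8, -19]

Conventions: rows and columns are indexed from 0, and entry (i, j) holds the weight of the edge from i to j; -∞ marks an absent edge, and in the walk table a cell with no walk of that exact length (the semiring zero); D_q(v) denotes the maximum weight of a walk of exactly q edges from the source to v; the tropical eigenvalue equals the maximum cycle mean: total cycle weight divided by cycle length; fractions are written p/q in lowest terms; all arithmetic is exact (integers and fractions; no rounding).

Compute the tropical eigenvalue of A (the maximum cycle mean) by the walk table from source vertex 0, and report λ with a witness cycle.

q=0: [0, -∞, -∞]
q=1: [-8, -2, -14]
q=2: [6, -10, -22]
q=3: [-2, 4, -8]
Optimal cycle mean attained by: cycle 0->1->0, total (-2) + 8, length 2.
Answer: λ = 3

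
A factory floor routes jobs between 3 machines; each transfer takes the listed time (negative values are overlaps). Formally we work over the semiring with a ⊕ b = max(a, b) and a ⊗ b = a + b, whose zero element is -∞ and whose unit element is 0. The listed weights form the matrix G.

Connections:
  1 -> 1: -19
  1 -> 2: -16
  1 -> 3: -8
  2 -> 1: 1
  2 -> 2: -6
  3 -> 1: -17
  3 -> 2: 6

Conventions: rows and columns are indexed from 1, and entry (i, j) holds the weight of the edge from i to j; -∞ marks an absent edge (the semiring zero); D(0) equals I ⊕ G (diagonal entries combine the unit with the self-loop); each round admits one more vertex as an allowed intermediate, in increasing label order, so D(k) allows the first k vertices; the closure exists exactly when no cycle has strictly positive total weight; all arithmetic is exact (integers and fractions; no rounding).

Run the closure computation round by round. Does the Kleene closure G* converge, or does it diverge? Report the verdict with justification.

D(0):
  [0, -16, -8]
  [1, 0, -∞]
  [-17, 6, 0]
D(1):
  [0, -16, -8]
  [1, 0, -7]
  [-17, 6, 0]
D(2):
  [0, -16, -8]
  [1, 0, -7]
  [7, 6, 0]
D(3):
  [0, -2, -8]
  [1, 0, -7]
  [7, 6, 0]
Key observation: every diagonal entry stays at the unit through all rounds, so no improving cycle exists.
Answer: CONVERGES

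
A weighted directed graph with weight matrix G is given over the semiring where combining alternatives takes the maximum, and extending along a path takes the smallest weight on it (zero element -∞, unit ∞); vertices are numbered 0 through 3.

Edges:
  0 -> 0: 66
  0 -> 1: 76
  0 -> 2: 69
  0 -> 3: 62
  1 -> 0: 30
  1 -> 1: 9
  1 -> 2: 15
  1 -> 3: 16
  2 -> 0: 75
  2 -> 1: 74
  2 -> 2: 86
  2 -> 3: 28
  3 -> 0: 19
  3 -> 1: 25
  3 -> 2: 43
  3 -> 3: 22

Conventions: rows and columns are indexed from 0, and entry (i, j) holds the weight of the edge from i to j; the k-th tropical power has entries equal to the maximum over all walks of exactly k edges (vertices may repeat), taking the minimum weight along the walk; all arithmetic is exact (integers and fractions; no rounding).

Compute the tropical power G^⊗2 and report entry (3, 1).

G^⊗2:
  [69, 69, 69, 62]
  [30, 30, 30, 30]
  [75, 75, 86, 62]
  [43, 43, 43, 28]
Key observation: the optimum is the walk 3->2->1, with weight 43 min 74 = 43.
Optimal value attained by: walk 3->2->1.
Answer: (G^⊗2)[3][1] = 43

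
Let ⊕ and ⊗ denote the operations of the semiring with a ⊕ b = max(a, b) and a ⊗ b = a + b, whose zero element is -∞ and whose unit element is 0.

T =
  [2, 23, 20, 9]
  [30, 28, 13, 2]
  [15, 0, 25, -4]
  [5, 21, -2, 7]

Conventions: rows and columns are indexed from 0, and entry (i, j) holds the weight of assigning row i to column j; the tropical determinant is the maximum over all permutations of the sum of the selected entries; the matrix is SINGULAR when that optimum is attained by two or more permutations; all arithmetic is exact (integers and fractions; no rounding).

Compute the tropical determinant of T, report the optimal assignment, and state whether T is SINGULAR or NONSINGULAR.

σ = (0, 1, 2, 3): 2 + 28 + 25 + 7 = 62
σ = (0, 1, 3, 2): 2 + 28 + (-4) + (-2) = 24
σ = (0, 2, 1, 3): 2 + 13 + 0 + 7 = 22
σ = (0, 2, 3, 1): 2 + 13 + (-4) + 21 = 32
σ = (0, 3, 1, 2): 2 + 2 + 0 + (-2) = 2
σ = (0, 3, 2, 1): 2 + 2 + 25 + 21 = 50
σ = (1, 0, 2, 3): 23 + 30 + 25 + 7 = 85
σ = (1, 0, 3, 2): 23 + 30 + (-4) + (-2) = 47
σ = (1, 2, 0, 3): 23 + 13 + 15 + 7 = 58
σ = (1, 2, 3, 0): 23 + 13 + (-4) + 5 = 37
σ = (1, 3, 0, 2): 23 + 2 + 15 + (-2) = 38
σ = (1, 3, 2, 0): 23 + 2 + 25 + 5 = 55
σ = (2, 0, 1, 3): 20 + 30 + 0 + 7 = 57
σ = (2, 0, 3, 1): 20 + 30 + (-4) + 21 = 67
σ = (2, 1, 0, 3): 20 + 28 + 15 + 7 = 70
σ = (2, 1, 3, 0): 20 + 28 + (-4) + 5 = 49
σ = (2, 3, 0, 1): 20 + 2 + 15 + 21 = 58
σ = (2, 3, 1, 0): 20 + 2 + 0 + 5 = 27
σ = (3, 0, 1, 2): 9 + 30 + 0 + (-2) = 37
σ = (3, 0, 2, 1): 9 + 30 + 25 + 21 = 85
σ = (3, 1, 0, 2): 9 + 28 + 15 + (-2) = 50
σ = (3, 1, 2, 0): 9 + 28 + 25 + 5 = 67
σ = (3, 2, 0, 1): 9 + 13 + 15 + 21 = 58
σ = (3, 2, 1, 0): 9 + 13 + 0 + 5 = 27
Optimal value attained by: σ = (1, 0, 2, 3).
Answer: det⊕(T) = 85; verdict: SINGULAR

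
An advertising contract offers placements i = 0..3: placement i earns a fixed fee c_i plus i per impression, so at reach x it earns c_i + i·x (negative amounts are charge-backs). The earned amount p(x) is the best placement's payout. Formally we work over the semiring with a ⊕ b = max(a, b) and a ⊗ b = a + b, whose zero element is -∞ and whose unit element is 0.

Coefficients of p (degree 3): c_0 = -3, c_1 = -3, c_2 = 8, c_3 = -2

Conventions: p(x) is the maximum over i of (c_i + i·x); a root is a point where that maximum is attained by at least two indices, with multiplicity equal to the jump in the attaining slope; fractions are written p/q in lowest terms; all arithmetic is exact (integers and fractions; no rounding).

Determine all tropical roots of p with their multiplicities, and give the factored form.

hull edge (i=0, c=-3) to (i=2, c=8): slope 11/2, span 2
hull edge (i=2, c=8) to (i=3, c=-2): slope -10, span 1
Factored form: p(x) = -2 ⊗ (x ⊕ (-11/2)) ⊗ (x ⊕ (-11/2)) ⊗ (x ⊕ 10)
Answer: roots = -11/2 (mult 2), 10 (mult 1)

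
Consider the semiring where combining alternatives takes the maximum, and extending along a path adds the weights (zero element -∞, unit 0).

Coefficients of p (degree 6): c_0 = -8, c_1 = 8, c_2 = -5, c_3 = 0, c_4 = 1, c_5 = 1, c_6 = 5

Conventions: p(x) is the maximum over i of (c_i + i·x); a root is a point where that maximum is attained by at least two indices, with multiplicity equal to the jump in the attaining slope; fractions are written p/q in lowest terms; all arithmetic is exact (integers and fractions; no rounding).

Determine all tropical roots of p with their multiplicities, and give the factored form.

hull edge (i=0, c=-8) to (i=1, c=8): slope 16, span 1
hull edge (i=1, c=8) to (i=6, c=5): slope -3/5, span 5
Factored form: p(x) = 5 ⊗ (x ⊕ (-16)) ⊗ (x ⊕ 3/5) ⊗ (x ⊕ 3/5) ⊗ (x ⊕ 3/5) ⊗ (x ⊕ 3/5) ⊗ (x ⊕ 3/5)
Answer: roots = -16 (mult 1), 3/5 (mult 5)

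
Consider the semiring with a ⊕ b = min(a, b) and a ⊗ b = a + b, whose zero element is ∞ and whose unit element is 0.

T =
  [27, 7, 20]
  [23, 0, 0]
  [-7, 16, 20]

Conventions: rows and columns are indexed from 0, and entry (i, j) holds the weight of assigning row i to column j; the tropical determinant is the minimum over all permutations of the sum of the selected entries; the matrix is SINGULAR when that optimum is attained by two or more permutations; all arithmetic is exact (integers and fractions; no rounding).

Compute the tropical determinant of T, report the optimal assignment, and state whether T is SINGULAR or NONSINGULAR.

σ = (0, 1, 2): 27 + 0 + 20 = 47
σ = (0, 2, 1): 27 + 0 + 16 = 43
σ = (1, 0, 2): 7 + 23 + 20 = 50
σ = (1, 2, 0): 7 + 0 + (-7) = 0
σ = (2, 0, 1): 20 + 23 + 16 = 59
σ = (2, 1, 0): 20 + 0 + (-7) = 13
Optimal value attained by: σ = (1, 2, 0).
Answer: det⊕(T) = 0; verdict: NONSINGULAR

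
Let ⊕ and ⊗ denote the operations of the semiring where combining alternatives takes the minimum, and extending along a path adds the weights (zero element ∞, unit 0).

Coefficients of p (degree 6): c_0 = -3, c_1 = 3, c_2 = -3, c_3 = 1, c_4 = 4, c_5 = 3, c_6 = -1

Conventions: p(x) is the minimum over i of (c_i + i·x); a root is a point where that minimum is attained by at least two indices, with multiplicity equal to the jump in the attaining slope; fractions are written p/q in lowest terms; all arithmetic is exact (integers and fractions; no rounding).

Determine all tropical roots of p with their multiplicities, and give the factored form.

hull edge (i=0, c=-3) to (i=2, c=-3): slope 0, span 2
hull edge (i=2, c=-3) to (i=6, c=-1): slope 1/2, span 4
Factored form: p(x) = -1 ⊗ (x ⊕ (-1/2)) ⊗ (x ⊕ (-1/2)) ⊗ (x ⊕ (-1/2)) ⊗ (x ⊕ (-1/2)) ⊗ (x ⊕ 0) ⊗ (x ⊕ 0)
Answer: roots = -1/2 (mult 4), 0 (mult 2)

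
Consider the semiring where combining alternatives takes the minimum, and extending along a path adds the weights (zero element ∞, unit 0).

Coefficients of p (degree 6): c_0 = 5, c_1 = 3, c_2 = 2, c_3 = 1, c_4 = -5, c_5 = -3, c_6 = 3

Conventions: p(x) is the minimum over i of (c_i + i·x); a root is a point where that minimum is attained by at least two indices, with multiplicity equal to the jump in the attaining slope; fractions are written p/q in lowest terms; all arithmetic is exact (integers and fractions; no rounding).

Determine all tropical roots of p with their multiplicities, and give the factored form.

hull edge (i=0, c=5) to (i=4, c=-5): slope -5/2, span 4
hull edge (i=4, c=-5) to (i=5, c=-3): slope 2, span 1
hull edge (i=5, c=-3) to (i=6, c=3): slope 6, span 1
Factored form: p(x) = 3 ⊗ (x ⊕ (-6)) ⊗ (x ⊕ (-2)) ⊗ (x ⊕ 5/2) ⊗ (x ⊕ 5/2) ⊗ (x ⊕ 5/2) ⊗ (x ⊕ 5/2)
Answer: roots = -6 (mult 1), -2 (mult 1), 5/2 (mult 4)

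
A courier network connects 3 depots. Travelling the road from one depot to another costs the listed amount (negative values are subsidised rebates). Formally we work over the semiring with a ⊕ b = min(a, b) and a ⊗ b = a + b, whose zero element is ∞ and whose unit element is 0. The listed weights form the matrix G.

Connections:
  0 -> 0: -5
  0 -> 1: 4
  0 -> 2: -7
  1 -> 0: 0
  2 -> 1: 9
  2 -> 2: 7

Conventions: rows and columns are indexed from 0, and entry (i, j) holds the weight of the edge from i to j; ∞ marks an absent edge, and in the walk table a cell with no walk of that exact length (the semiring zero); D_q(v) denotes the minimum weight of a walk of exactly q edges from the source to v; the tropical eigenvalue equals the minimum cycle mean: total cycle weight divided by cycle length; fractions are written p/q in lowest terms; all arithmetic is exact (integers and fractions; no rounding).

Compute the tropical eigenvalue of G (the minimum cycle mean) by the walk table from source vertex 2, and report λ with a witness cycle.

q=0: [∞, ∞, 0]
q=1: [∞, 9, 7]
q=2: [9, 16, 14]
q=3: [4, 13, 2]
Optimal cycle mean attained by: cycle 0->0, total (-5), length 1.
Answer: λ = -5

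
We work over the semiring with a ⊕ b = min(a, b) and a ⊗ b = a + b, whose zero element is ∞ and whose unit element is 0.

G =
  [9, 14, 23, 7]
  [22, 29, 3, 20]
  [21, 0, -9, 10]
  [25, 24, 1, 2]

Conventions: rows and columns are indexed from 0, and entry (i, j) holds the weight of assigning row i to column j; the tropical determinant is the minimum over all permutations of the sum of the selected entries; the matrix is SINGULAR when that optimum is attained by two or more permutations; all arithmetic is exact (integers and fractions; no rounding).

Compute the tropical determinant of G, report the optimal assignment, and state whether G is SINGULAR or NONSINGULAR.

σ = (0, 1, 2, 3): 9 + 29 + (-9) + 2 = 31
σ = (0, 1, 3, 2): 9 + 29 + 10 + 1 = 49
σ = (0, 2, 1, 3): 9 + 3 + 0 + 2 = 14
σ = (0, 2, 3, 1): 9 + 3 + 10 + 24 = 46
σ = (0, 3, 1, 2): 9 + 20 + 0 + 1 = 30
σ = (0, 3, 2, 1): 9 + 20 + (-9) + 24 = 44
σ = (1, 0, 2, 3): 14 + 22 + (-9) + 2 = 29
σ = (1, 0, 3, 2): 14 + 22 + 10 + 1 = 47
σ = (1, 2, 0, 3): 14 + 3 + 21 + 2 = 40
σ = (1, 2, 3, 0): 14 + 3 + 10 + 25 = 52
σ = (1, 3, 0, 2): 14 + 20 + 21 + 1 = 56
σ = (1, 3, 2, 0): 14 + 20 + (-9) + 25 = 50
σ = (2, 0, 1, 3): 23 + 22 + 0 + 2 = 47
σ = (2, 0, 3, 1): 23 + 22 + 10 + 24 = 79
σ = (2, 1, 0, 3): 23 + 29 + 21 + 2 = 75
σ = (2, 1, 3, 0): 23 + 29 + 10 + 25 = 87
σ = (2, 3, 0, 1): 23 + 20 + 21 + 24 = 88
σ = (2, 3, 1, 0): 23 + 20 + 0 + 25 = 68
σ = (3, 0, 1, 2): 7 + 22 + 0 + 1 = 30
σ = (3, 0, 2, 1): 7 + 22 + (-9) + 24 = 44
σ = (3, 1, 0, 2): 7 + 29 + 21 + 1 = 58
σ = (3, 1, 2, 0): 7 + 29 + (-9) + 25 = 52
σ = (3, 2, 0, 1): 7 + 3 + 21 + 24 = 55
σ = (3, 2, 1, 0): 7 + 3 + 0 + 25 = 35
Optimal value attained by: σ = (0, 2, 1, 3).
Answer: det⊕(G) = 14; verdict: NONSINGULAR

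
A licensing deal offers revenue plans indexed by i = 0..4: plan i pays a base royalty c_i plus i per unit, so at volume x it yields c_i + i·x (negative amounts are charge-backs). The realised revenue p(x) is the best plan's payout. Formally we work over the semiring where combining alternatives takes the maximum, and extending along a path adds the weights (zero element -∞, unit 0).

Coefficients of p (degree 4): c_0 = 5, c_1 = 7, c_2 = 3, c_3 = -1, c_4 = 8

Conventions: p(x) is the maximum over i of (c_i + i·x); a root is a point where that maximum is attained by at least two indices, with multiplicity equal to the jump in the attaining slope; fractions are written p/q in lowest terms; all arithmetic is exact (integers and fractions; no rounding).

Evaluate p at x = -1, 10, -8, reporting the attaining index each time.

p(-1) = max(5+0·(-1)=5, 7+1·(-1)=6, 3+2·(-1)=1, -1+3·(-1)=-4, 8+4·(-1)=4) = 6 (attained by i=1)
p(10) = max(5+0·10=5, 7+1·10=17, 3+2·10=23, -1+3·10=29, 8+4·10=48) = 48 (attained by i=4)
p(-8) = max(5+0·(-8)=5, 7+1·(-8)=-1, 3+2·(-8)=-13, -1+3·(-8)=-25, 8+4·(-8)=-24) = 5 (attained by i=0)
Answer: p(-1) = 6; p(10) = 48; p(-8) = 5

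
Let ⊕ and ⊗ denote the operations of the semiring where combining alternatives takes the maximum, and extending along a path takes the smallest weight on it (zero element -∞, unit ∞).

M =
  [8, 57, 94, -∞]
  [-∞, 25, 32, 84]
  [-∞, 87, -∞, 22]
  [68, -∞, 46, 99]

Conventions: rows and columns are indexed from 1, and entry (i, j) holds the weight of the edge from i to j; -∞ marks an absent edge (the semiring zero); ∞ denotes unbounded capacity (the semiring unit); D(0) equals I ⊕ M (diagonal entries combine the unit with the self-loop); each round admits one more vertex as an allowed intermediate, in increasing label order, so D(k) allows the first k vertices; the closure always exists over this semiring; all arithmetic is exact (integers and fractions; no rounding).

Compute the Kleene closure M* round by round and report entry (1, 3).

D(0):
  [∞, 57, 94, -∞]
  [-∞, ∞, 32, 84]
  [-∞, 87, ∞, 22]
  [68, -∞, 46, ∞]
D(1):
  [∞, 57, 94, -∞]
  [-∞, ∞, 32, 84]
  [-∞, 87, ∞, 22]
  [68, 57, 68, ∞]
D(2):
  [∞, 57, 94, 57]
  [-∞, ∞, 32, 84]
  [-∞, 87, ∞, 84]
  [68, 57, 68, ∞]
D(3):
  [∞, 87, 94, 84]
  [-∞, ∞, 32, 84]
  [-∞, 87, ∞, 84]
  [68, 68, 68, ∞]
D(4):
  [∞, 87, 94, 84]
  [68, ∞, 68, 84]
  [68, 87, ∞, 84]
  [68, 68, 68, ∞]
Answer: M*[1][3] = 94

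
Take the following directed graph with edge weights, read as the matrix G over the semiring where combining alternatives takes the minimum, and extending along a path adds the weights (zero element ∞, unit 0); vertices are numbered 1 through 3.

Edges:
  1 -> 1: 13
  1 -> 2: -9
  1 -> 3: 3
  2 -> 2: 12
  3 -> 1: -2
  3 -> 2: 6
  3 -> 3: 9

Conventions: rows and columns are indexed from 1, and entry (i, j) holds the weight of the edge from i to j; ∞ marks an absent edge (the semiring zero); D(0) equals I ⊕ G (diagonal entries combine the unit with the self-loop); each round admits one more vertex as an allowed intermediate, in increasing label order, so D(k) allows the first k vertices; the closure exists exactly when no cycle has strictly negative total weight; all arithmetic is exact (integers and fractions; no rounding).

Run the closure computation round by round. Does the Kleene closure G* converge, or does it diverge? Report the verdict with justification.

D(0):
  [0, -9, 3]
  [∞, 0, ∞]
  [-2, 6, 0]
D(1):
  [0, -9, 3]
  [∞, 0, ∞]
  [-2, -11, 0]
D(2):
  [0, -9, 3]
  [∞, 0, ∞]
  [-2, -11, 0]
D(3):
  [0, -9, 3]
  [∞, 0, ∞]
  [-2, -11, 0]
Key observation: every diagonal entry stays at the unit through all rounds, so no improving cycle exists.
Answer: CONVERGES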